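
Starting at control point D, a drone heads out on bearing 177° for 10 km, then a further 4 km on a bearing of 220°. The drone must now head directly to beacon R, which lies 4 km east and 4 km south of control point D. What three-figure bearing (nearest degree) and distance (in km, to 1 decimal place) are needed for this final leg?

Leg 1 (177°, 10 km): east 10 sin 177° = 0.52, north 10 cos 177° = -9.99
Leg 2 (220°, 4 km): east 4 sin 220° = -2.57, north 4 cos 220° = -3.06
Current position: (-2.05, -13.05). Target: (4, -4). Remaining: Δeast = 6.05, Δnorth = 9.05.
Bearing = atan2(6.05, 9.05) mod 360° = 33.75°; distance = √((6.05)² + (9.05)²) = 10.885 km.

034°, 10.9 km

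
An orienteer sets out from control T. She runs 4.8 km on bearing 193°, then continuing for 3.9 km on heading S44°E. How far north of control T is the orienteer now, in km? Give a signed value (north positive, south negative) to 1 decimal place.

-7.5 km

Leg 1 (193°, 4.8 km): east 4.8 sin 193° = -1.08, north 4.8 cos 193° = -4.68
Leg 2 (S44°E, 3.9 km): east 3.9 sin 136° = 2.71, north 3.9 cos 136° = -2.81
Net north component: -7.48 km.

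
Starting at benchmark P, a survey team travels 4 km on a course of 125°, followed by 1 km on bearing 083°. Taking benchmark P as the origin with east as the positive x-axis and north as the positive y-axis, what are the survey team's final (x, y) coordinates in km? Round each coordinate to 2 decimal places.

Leg 1 (125°, 4 km): east 4 sin 125° = 3.28, north 4 cos 125° = -2.29
Leg 2 (083°, 1 km): east 1 sin 83° = 0.99, north 1 cos 83° = 0.12
Summing: 4.27 km east, -2.17 km north → (4.27, -2.17).

(4.27, -2.17)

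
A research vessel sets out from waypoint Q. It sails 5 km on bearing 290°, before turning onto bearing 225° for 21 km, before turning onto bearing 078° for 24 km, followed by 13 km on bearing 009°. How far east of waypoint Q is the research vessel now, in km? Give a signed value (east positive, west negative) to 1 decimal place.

Leg 1 (290°, 5 km): east 5 sin 290° = -4.70, north 5 cos 290° = 1.71
Leg 2 (225°, 21 km): east 21 sin 225° = -14.85, north 21 cos 225° = -14.85
Leg 3 (078°, 24 km): east 24 sin 78° = 23.48, north 24 cos 78° = 4.99
Leg 4 (009°, 13 km): east 13 sin 9° = 2.03, north 13 cos 9° = 12.84
Net east component: 5.96 km.

6.0 km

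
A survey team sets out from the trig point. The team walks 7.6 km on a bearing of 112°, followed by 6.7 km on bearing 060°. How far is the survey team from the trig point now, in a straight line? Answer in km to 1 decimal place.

Leg 1 (112°, 7.6 km): east 7.6 sin 112° = 7.05, north 7.6 cos 112° = -2.85
Leg 2 (060°, 6.7 km): east 6.7 sin 60° = 5.80, north 6.7 cos 60° = 3.35
Net: 12.85 east, 0.50 north. Distance = √((12.85)² + (0.50)²) = 12.859 km.

12.9 km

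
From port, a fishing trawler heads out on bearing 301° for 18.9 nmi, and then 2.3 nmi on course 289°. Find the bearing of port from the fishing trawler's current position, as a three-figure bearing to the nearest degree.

120°

Leg 1 (301°, 18.9 nmi): east 18.9 sin 301° = -16.20, north 18.9 cos 301° = 9.73
Leg 2 (289°, 2.3 nmi): east 2.3 sin 289° = -2.17, north 2.3 cos 289° = 0.75
Net displacement: -18.38 east, 10.48 north. Direction back to start is (18.38, -10.48): bearing = atan2(18.38, -10.48) mod 360° = 119.70° ≈ 120°.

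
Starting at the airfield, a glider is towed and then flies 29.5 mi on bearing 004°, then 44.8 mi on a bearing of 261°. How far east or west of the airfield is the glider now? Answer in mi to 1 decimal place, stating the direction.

Leg 1 (004°, 29.5 mi): east 29.5 sin 4° = 2.06, north 29.5 cos 4° = 29.43
Leg 2 (261°, 44.8 mi): east 44.8 sin 261° = -44.25, north 44.8 cos 261° = -7.01
Net east component: -42.19 mi.

42.2 mi west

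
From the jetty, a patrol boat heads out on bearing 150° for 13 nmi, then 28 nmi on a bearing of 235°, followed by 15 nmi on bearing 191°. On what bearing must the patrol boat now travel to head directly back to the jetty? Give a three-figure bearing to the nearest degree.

025°

Leg 1 (150°, 13 nmi): east 13 sin 150° = 6.50, north 13 cos 150° = -11.26
Leg 2 (235°, 28 nmi): east 28 sin 235° = -22.94, north 28 cos 235° = -16.06
Leg 3 (191°, 15 nmi): east 15 sin 191° = -2.86, north 15 cos 191° = -14.72
Net displacement: -19.30 east, -42.04 north. Direction back to start is (19.30, 42.04): bearing = atan2(19.30, 42.04) mod 360° = 24.66° ≈ 025°.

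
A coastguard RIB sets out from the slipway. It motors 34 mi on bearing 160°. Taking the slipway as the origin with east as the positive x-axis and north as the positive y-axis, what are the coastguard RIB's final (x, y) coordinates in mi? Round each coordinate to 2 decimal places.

(11.63, -31.95)

Leg 1 (160°, 34 mi): east 34 sin 160° = 11.63, north 34 cos 160° = -31.95
Summing: 11.63 mi east, -31.95 mi north → (11.63, -31.95).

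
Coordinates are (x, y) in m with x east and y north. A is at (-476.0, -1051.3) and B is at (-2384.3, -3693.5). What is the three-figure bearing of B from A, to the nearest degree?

216°

Δeast = -2384.3 − -476.0 = -1908.30; Δnorth = -3693.5 − -1051.3 = -2642.20.
Bearing = atan2(Δeast, Δnorth) mod 360° = 215.84° ≈ 216°.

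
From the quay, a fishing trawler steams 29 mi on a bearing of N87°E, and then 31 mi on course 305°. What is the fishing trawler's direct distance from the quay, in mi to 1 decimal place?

Leg 1 (N87°E, 29 mi): east 29 sin 87° = 28.96, north 29 cos 87° = 1.52
Leg 2 (305°, 31 mi): east 31 sin 305° = -25.39, north 31 cos 305° = 17.78
Net: 3.57 east, 19.30 north. Distance = √((3.57)² + (19.30)²) = 19.625 mi.

19.6 mi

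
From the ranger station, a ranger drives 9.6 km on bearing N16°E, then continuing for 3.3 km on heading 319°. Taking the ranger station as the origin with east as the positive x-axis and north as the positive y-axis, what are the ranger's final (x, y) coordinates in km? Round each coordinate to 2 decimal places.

(0.48, 11.72)

Leg 1 (N16°E, 9.6 km): east 9.6 sin 16° = 2.65, north 9.6 cos 16° = 9.23
Leg 2 (319°, 3.3 km): east 3.3 sin 319° = -2.16, north 3.3 cos 319° = 2.49
Summing: 0.48 km east, 11.72 km north → (0.48, 11.72).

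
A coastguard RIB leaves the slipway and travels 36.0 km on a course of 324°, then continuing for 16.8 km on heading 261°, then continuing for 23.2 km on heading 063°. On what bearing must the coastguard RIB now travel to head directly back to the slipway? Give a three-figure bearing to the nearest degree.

155°

Leg 1 (324°, 36.0 km): east 36.0 sin 324° = -21.16, north 36.0 cos 324° = 29.12
Leg 2 (261°, 16.8 km): east 16.8 sin 261° = -16.59, north 16.8 cos 261° = -2.63
Leg 3 (063°, 23.2 km): east 23.2 sin 63° = 20.67, north 23.2 cos 63° = 10.53
Net displacement: -17.08 east, 37.03 north. Direction back to start is (17.08, -37.03): bearing = atan2(17.08, -37.03) mod 360° = 155.24° ≈ 155°.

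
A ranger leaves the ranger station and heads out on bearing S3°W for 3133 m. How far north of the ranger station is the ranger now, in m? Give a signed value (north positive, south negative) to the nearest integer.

Leg 1 (S3°W, 3133 m): east 3133 sin 183° = -163.97, north 3133 cos 183° = -3128.71
Net north component: -3128.71 m.

-3129 m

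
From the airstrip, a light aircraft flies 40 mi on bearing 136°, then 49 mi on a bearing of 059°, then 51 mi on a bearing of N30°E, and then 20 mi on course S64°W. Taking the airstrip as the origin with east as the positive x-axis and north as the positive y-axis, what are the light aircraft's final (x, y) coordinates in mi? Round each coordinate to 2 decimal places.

Leg 1 (136°, 40 mi): east 40 sin 136° = 27.79, north 40 cos 136° = -28.77
Leg 2 (059°, 49 mi): east 49 sin 59° = 42.00, north 49 cos 59° = 25.24
Leg 3 (N30°E, 51 mi): east 51 sin 30° = 25.50, north 51 cos 30° = 44.17
Leg 4 (S64°W, 20 mi): east 20 sin 244° = -17.98, north 20 cos 244° = -8.77
Summing: 77.31 mi east, 31.86 mi north → (77.31, 31.86).

(77.31, 31.86)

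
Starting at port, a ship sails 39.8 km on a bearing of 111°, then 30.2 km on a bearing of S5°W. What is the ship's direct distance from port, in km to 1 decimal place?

Leg 1 (111°, 39.8 km): east 39.8 sin 111° = 37.16, north 39.8 cos 111° = -14.26
Leg 2 (S5°W, 30.2 km): east 30.2 sin 185° = -2.63, north 30.2 cos 185° = -30.09
Net: 34.52 east, -44.35 north. Distance = √((34.52)² + (-44.35)²) = 56.202 km.

56.2 km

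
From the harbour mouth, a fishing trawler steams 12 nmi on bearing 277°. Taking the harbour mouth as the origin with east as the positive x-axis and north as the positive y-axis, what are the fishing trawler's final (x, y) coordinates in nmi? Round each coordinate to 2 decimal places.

(-11.91, 1.46)

Leg 1 (277°, 12 nmi): east 12 sin 277° = -11.91, north 12 cos 277° = 1.46
Summing: -11.91 nmi east, 1.46 nmi north → (-11.91, 1.46).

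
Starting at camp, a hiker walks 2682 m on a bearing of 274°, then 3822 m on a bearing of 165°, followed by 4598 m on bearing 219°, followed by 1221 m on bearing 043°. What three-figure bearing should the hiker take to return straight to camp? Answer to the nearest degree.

Leg 1 (274°, 2682 m): east 2682 sin 274° = -2675.47, north 2682 cos 274° = 187.09
Leg 2 (165°, 3822 m): east 3822 sin 165° = 989.21, north 3822 cos 165° = -3691.77
Leg 3 (219°, 4598 m): east 4598 sin 219° = -2893.62, north 4598 cos 219° = -3573.32
Leg 4 (043°, 1221 m): east 1221 sin 43° = 832.72, north 1221 cos 43° = 892.98
Net displacement: -3747.16 east, -6185.02 north. Direction back to start is (3747.16, 6185.02): bearing = atan2(3747.16, 6185.02) mod 360° = 31.21° ≈ 031°.

031°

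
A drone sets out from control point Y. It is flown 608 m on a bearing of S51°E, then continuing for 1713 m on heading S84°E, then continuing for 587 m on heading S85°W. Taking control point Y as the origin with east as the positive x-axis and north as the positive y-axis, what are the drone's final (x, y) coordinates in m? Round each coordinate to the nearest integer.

Leg 1 (S51°E, 608 m): east 608 sin 129° = 472.50, north 608 cos 129° = -382.63
Leg 2 (S84°E, 1713 m): east 1713 sin 96° = 1703.62, north 1713 cos 96° = -179.06
Leg 3 (S85°W, 587 m): east 587 sin 265° = -584.77, north 587 cos 265° = -51.16
Summing: 1591.35 m east, -612.84 m north → (1591, -613).

(1591, -613)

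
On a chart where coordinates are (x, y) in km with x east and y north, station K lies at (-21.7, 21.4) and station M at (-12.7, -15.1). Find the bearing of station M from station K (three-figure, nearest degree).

166°

Δeast = -12.7 − -21.7 = 9.00; Δnorth = -15.1 − 21.4 = -36.50.
Bearing = atan2(Δeast, Δnorth) mod 360° = 166.15° ≈ 166°.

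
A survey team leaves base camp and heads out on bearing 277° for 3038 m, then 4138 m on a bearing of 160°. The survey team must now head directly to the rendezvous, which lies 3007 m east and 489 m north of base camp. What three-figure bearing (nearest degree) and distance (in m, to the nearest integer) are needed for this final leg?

Leg 1 (277°, 3038 m): east 3038 sin 277° = -3015.36, north 3038 cos 277° = 370.24
Leg 2 (160°, 4138 m): east 4138 sin 160° = 1415.28, north 4138 cos 160° = -3888.45
Current position: (-1600.08, -3518.21). Target: (3007, 489). Remaining: Δeast = 4607.08, Δnorth = 4007.21.
Bearing = atan2(4607.08, 4007.21) mod 360° = 48.98°; distance = √((4607.08)² + (4007.21)²) = 6105.970 m.

049°, 6106 m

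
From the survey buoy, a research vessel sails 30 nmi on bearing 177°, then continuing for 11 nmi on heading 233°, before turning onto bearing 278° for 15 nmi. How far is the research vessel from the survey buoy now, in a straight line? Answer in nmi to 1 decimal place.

40.9 nmi

Leg 1 (177°, 30 nmi): east 30 sin 177° = 1.57, north 30 cos 177° = -29.96
Leg 2 (233°, 11 nmi): east 11 sin 233° = -8.78, north 11 cos 233° = -6.62
Leg 3 (278°, 15 nmi): east 15 sin 278° = -14.85, north 15 cos 278° = 2.09
Net: -22.07 east, -34.49 north. Distance = √((-22.07)² + (-34.49)²) = 40.947 nmi.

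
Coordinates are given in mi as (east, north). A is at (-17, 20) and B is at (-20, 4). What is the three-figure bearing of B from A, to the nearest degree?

Δeast = -20 − -17 = -3.00; Δnorth = 4 − 20 = -16.00.
Bearing = atan2(Δeast, Δnorth) mod 360° = 190.62° ≈ 191°.

191°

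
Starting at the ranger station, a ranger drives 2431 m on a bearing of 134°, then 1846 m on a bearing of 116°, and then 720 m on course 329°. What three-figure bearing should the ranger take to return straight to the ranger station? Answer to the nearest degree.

Leg 1 (134°, 2431 m): east 2431 sin 134° = 1748.72, north 2431 cos 134° = -1688.71
Leg 2 (116°, 1846 m): east 1846 sin 116° = 1659.17, north 1846 cos 116° = -809.23
Leg 3 (329°, 720 m): east 720 sin 329° = -370.83, north 720 cos 329° = 617.16
Net displacement: 3037.06 east, -1880.79 north. Direction back to start is (-3037.06, 1880.79): bearing = atan2(-3037.06, 1880.79) mod 360° = 301.77° ≈ 302°.

302°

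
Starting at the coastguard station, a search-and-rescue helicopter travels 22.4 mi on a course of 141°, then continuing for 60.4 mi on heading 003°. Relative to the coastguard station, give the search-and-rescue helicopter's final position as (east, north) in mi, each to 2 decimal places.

(17.26, 42.91)

Leg 1 (141°, 22.4 mi): east 22.4 sin 141° = 14.10, north 22.4 cos 141° = -17.41
Leg 2 (003°, 60.4 mi): east 60.4 sin 3° = 3.16, north 60.4 cos 3° = 60.32
Summing: 17.26 mi east, 42.91 mi north → (17.26, 42.91).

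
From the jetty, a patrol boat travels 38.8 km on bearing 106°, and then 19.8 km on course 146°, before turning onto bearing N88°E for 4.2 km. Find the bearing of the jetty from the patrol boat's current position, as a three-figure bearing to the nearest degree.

Leg 1 (106°, 38.8 km): east 38.8 sin 106° = 37.30, north 38.8 cos 106° = -10.69
Leg 2 (146°, 19.8 km): east 19.8 sin 146° = 11.07, north 19.8 cos 146° = -16.41
Leg 3 (N88°E, 4.2 km): east 4.2 sin 88° = 4.20, north 4.2 cos 88° = 0.15
Net displacement: 52.57 east, -26.96 north. Direction back to start is (-52.57, 26.96): bearing = atan2(-52.57, 26.96) mod 360° = 297.15° ≈ 297°.

297°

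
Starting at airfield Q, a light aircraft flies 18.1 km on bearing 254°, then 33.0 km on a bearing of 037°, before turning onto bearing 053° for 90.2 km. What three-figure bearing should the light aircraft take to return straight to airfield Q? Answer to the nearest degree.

225°

Leg 1 (254°, 18.1 km): east 18.1 sin 254° = -17.40, north 18.1 cos 254° = -4.99
Leg 2 (037°, 33.0 km): east 33.0 sin 37° = 19.86, north 33.0 cos 37° = 26.35
Leg 3 (053°, 90.2 km): east 90.2 sin 53° = 72.04, north 90.2 cos 53° = 54.28
Net displacement: 74.50 east, 75.65 north. Direction back to start is (-74.50, -75.65): bearing = atan2(-74.50, -75.65) mod 360° = 224.56° ≈ 225°.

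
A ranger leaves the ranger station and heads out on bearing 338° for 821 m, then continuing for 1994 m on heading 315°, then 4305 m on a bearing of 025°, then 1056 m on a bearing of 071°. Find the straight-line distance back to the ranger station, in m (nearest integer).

6510 m

Leg 1 (338°, 821 m): east 821 sin 338° = -307.55, north 821 cos 338° = 761.22
Leg 2 (315°, 1994 m): east 1994 sin 315° = -1409.97, north 1994 cos 315° = 1409.97
Leg 3 (025°, 4305 m): east 4305 sin 25° = 1819.37, north 4305 cos 25° = 3901.66
Leg 4 (071°, 1056 m): east 1056 sin 71° = 998.47, north 1056 cos 71° = 343.80
Net: 1100.32 east, 6416.64 north. Distance = √((1100.32)² + (6416.64)²) = 6510.301 m.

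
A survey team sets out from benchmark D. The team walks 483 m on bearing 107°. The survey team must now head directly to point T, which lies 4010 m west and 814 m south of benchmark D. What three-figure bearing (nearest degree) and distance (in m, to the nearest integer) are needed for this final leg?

Leg 1 (107°, 483 m): east 483 sin 107° = 461.90, north 483 cos 107° = -141.22
Current position: (461.90, -141.22). Target: (-4010, -814). Remaining: Δeast = -4471.90, Δnorth = -672.78.
Bearing = atan2(-4471.90, -672.78) mod 360° = 261.44°; distance = √((-4471.90)² + (-672.78)²) = 4522.221 m.

261°, 4522 m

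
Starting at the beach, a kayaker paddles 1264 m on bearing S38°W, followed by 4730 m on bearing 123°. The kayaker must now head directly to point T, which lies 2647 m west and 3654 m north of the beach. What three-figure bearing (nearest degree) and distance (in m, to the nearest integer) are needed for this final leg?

321°, 9288 m

Leg 1 (S38°W, 1264 m): east 1264 sin 218° = -778.20, north 1264 cos 218° = -996.05
Leg 2 (123°, 4730 m): east 4730 sin 123° = 3966.91, north 4730 cos 123° = -2576.14
Current position: (3188.72, -3572.19). Target: (-2647, 3654). Remaining: Δeast = -5835.72, Δnorth = 7226.19.
Bearing = atan2(-5835.72, 7226.19) mod 360° = 321.08°; distance = √((-5835.72)² + (7226.19)²) = 9288.346 m.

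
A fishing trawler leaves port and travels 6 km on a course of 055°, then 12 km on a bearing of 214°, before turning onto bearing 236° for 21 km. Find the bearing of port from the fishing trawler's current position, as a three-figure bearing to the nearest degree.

046°

Leg 1 (055°, 6 km): east 6 sin 55° = 4.91, north 6 cos 55° = 3.44
Leg 2 (214°, 12 km): east 12 sin 214° = -6.71, north 12 cos 214° = -9.95
Leg 3 (236°, 21 km): east 21 sin 236° = -17.41, north 21 cos 236° = -11.74
Net displacement: -19.21 east, -18.25 north. Direction back to start is (19.21, 18.25): bearing = atan2(19.21, 18.25) mod 360° = 46.46° ≈ 046°.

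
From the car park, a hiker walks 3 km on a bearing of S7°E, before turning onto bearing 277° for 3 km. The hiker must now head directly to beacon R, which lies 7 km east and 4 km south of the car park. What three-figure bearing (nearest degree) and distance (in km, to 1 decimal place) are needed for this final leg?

098°, 9.7 km

Leg 1 (S7°E, 3 km): east 3 sin 173° = 0.37, north 3 cos 173° = -2.98
Leg 2 (277°, 3 km): east 3 sin 277° = -2.98, north 3 cos 277° = 0.37
Current position: (-2.61, -2.61). Target: (7, -4). Remaining: Δeast = 9.61, Δnorth = -1.39.
Bearing = atan2(9.61, -1.39) mod 360° = 98.22°; distance = √((9.61)² + (-1.39)²) = 9.712 km.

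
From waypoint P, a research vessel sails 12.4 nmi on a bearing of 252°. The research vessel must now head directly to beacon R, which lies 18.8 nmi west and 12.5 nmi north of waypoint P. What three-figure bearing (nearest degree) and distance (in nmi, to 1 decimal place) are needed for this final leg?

337°, 17.8 nmi

Leg 1 (252°, 12.4 nmi): east 12.4 sin 252° = -11.79, north 12.4 cos 252° = -3.83
Current position: (-11.79, -3.83). Target: (-18.8, 12.5). Remaining: Δeast = -7.01, Δnorth = 16.33.
Bearing = atan2(-7.01, 16.33) mod 360° = 336.78°; distance = √((-7.01)² + (16.33)²) = 17.771 nmi.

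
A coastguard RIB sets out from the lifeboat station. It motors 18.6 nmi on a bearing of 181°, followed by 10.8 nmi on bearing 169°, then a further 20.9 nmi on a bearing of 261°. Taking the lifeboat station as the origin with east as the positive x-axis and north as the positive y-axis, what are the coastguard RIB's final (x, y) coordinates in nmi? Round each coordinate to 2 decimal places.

(-18.91, -32.47)

Leg 1 (181°, 18.6 nmi): east 18.6 sin 181° = -0.32, north 18.6 cos 181° = -18.60
Leg 2 (169°, 10.8 nmi): east 10.8 sin 169° = 2.06, north 10.8 cos 169° = -10.60
Leg 3 (261°, 20.9 nmi): east 20.9 sin 261° = -20.64, north 20.9 cos 261° = -3.27
Summing: -18.91 nmi east, -32.47 nmi north → (-18.91, -32.47).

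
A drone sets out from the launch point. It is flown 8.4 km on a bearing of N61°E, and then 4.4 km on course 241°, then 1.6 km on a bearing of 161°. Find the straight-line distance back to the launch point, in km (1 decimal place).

4.0 km

Leg 1 (N61°E, 8.4 km): east 8.4 sin 61° = 7.35, north 8.4 cos 61° = 4.07
Leg 2 (241°, 4.4 km): east 4.4 sin 241° = -3.85, north 4.4 cos 241° = -2.13
Leg 3 (161°, 1.6 km): east 1.6 sin 161° = 0.52, north 1.6 cos 161° = -1.51
Net: 4.02 east, 0.43 north. Distance = √((4.02)² + (0.43)²) = 4.042 km.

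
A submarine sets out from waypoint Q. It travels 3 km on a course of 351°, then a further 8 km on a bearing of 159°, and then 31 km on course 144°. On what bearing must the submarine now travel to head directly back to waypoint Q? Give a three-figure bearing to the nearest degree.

Leg 1 (351°, 3 km): east 3 sin 351° = -0.47, north 3 cos 351° = 2.96
Leg 2 (159°, 8 km): east 8 sin 159° = 2.87, north 8 cos 159° = -7.47
Leg 3 (144°, 31 km): east 31 sin 144° = 18.22, north 31 cos 144° = -25.08
Net displacement: 20.62 east, -29.59 north. Direction back to start is (-20.62, 29.59): bearing = atan2(-20.62, 29.59) mod 360° = 325.13° ≈ 325°.

325°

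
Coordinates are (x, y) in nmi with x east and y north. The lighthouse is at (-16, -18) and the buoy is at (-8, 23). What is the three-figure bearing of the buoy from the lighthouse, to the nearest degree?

Δeast = -8 − -16 = 8.00; Δnorth = 23 − -18 = 41.00.
Bearing = atan2(Δeast, Δnorth) mod 360° = 11.04° ≈ 011°.

011°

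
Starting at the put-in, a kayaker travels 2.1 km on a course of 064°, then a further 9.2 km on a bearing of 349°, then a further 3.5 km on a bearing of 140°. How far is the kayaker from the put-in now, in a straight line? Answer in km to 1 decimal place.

Leg 1 (064°, 2.1 km): east 2.1 sin 64° = 1.89, north 2.1 cos 64° = 0.92
Leg 2 (349°, 9.2 km): east 9.2 sin 349° = -1.76, north 9.2 cos 349° = 9.03
Leg 3 (140°, 3.5 km): east 3.5 sin 140° = 2.25, north 3.5 cos 140° = -2.68
Net: 2.38 east, 7.27 north. Distance = √((2.38)² + (7.27)²) = 7.651 km.

7.7 km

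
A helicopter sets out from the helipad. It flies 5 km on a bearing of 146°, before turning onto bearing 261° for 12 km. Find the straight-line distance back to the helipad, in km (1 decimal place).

Leg 1 (146°, 5 km): east 5 sin 146° = 2.80, north 5 cos 146° = -4.15
Leg 2 (261°, 12 km): east 12 sin 261° = -11.85, north 12 cos 261° = -1.88
Net: -9.06 east, -6.02 north. Distance = √((-9.06)² + (-6.02)²) = 10.876 km.

10.9 km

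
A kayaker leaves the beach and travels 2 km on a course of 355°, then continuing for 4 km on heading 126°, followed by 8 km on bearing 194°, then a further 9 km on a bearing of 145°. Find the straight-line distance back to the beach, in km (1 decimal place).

Leg 1 (355°, 2 km): east 2 sin 355° = -0.17, north 2 cos 355° = 1.99
Leg 2 (126°, 4 km): east 4 sin 126° = 3.24, north 4 cos 126° = -2.35
Leg 3 (194°, 8 km): east 8 sin 194° = -1.94, north 8 cos 194° = -7.76
Leg 4 (145°, 9 km): east 9 sin 145° = 5.16, north 9 cos 145° = -7.37
Net: 6.29 east, -15.49 north. Distance = √((6.29)² + (-15.49)²) = 16.721 km.

16.7 km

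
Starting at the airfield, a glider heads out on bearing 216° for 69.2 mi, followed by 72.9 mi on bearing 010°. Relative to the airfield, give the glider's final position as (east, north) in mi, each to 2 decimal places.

(-28.02, 15.81)

Leg 1 (216°, 69.2 mi): east 69.2 sin 216° = -40.67, north 69.2 cos 216° = -55.98
Leg 2 (010°, 72.9 mi): east 72.9 sin 10° = 12.66, north 72.9 cos 10° = 71.79
Summing: -28.02 mi east, 15.81 mi north → (-28.02, 15.81).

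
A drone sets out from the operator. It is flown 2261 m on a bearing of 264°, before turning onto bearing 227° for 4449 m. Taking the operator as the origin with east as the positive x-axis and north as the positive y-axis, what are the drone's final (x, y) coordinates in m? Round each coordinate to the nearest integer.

(-5502, -3271)

Leg 1 (264°, 2261 m): east 2261 sin 264° = -2248.61, north 2261 cos 264° = -236.34
Leg 2 (227°, 4449 m): east 4449 sin 227° = -3253.79, north 4449 cos 227° = -3034.21
Summing: -5502.41 m east, -3270.55 m north → (-5502, -3271).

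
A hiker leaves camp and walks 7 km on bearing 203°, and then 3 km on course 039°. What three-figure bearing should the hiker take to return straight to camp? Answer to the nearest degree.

012°

Leg 1 (203°, 7 km): east 7 sin 203° = -2.74, north 7 cos 203° = -6.44
Leg 2 (039°, 3 km): east 3 sin 39° = 1.89, north 3 cos 39° = 2.33
Net displacement: -0.85 east, -4.11 north. Direction back to start is (0.85, 4.11): bearing = atan2(0.85, 4.11) mod 360° = 11.64° ≈ 012°.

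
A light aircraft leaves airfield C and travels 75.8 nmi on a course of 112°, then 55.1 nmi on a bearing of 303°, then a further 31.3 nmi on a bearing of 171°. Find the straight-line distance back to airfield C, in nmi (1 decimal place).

Leg 1 (112°, 75.8 nmi): east 75.8 sin 112° = 70.28, north 75.8 cos 112° = -28.40
Leg 2 (303°, 55.1 nmi): east 55.1 sin 303° = -46.21, north 55.1 cos 303° = 30.01
Leg 3 (171°, 31.3 nmi): east 31.3 sin 171° = 4.90, north 31.3 cos 171° = -30.91
Net: 28.97 east, -29.30 north. Distance = √((28.97)² + (-29.30)²) = 41.201 nmi.

41.2 nmi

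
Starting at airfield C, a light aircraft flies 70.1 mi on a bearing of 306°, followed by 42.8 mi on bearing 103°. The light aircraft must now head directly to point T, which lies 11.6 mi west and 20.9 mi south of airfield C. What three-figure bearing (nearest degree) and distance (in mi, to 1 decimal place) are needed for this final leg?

Leg 1 (306°, 70.1 mi): east 70.1 sin 306° = -56.71, north 70.1 cos 306° = 41.20
Leg 2 (103°, 42.8 mi): east 42.8 sin 103° = 41.70, north 42.8 cos 103° = -9.63
Current position: (-15.01, 31.58). Target: (-11.6, -20.9). Remaining: Δeast = 3.41, Δnorth = -52.48.
Bearing = atan2(3.41, -52.48) mod 360° = 176.28°; distance = √((3.41)² + (-52.48)²) = 52.586 mi.

176°, 52.6 mi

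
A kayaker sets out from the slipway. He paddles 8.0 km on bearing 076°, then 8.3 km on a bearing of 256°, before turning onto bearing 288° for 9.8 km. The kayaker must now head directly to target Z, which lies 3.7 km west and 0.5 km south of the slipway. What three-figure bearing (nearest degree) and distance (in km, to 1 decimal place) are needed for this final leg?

Leg 1 (076°, 8.0 km): east 8.0 sin 76° = 7.76, north 8.0 cos 76° = 1.94
Leg 2 (256°, 8.3 km): east 8.3 sin 256° = -8.05, north 8.3 cos 256° = -2.01
Leg 3 (288°, 9.8 km): east 9.8 sin 288° = -9.32, north 9.8 cos 288° = 3.03
Current position: (-9.61, 2.96). Target: (-3.7, -0.5). Remaining: Δeast = 5.91, Δnorth = -3.46.
Bearing = atan2(5.91, -3.46) mod 360° = 120.31°; distance = √((5.91)² + (-3.46)²) = 6.847 km.

120°, 6.8 km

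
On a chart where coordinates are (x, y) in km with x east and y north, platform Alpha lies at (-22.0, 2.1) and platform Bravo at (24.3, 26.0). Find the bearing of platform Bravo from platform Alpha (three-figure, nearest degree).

Δeast = 24.3 − -22.0 = 46.30; Δnorth = 26.0 − 2.1 = 23.90.
Bearing = atan2(Δeast, Δnorth) mod 360° = 62.70° ≈ 063°.

063°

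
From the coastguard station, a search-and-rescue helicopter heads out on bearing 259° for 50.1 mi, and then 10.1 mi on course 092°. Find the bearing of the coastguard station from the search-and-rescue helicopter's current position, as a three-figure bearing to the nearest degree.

076°

Leg 1 (259°, 50.1 mi): east 50.1 sin 259° = -49.18, north 50.1 cos 259° = -9.56
Leg 2 (092°, 10.1 mi): east 10.1 sin 92° = 10.09, north 10.1 cos 92° = -0.35
Net displacement: -39.09 east, -9.91 north. Direction back to start is (39.09, 9.91): bearing = atan2(39.09, 9.91) mod 360° = 75.77° ≈ 076°.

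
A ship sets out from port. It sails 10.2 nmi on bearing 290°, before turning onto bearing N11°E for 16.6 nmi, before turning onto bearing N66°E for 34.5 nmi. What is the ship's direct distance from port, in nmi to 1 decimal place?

Leg 1 (290°, 10.2 nmi): east 10.2 sin 290° = -9.58, north 10.2 cos 290° = 3.49
Leg 2 (N11°E, 16.6 nmi): east 16.6 sin 11° = 3.17, north 16.6 cos 11° = 16.30
Leg 3 (N66°E, 34.5 nmi): east 34.5 sin 66° = 31.52, north 34.5 cos 66° = 14.03
Net: 25.10 east, 33.82 north. Distance = √((25.10)² + (33.82)²) = 42.113 nmi.

42.1 nmi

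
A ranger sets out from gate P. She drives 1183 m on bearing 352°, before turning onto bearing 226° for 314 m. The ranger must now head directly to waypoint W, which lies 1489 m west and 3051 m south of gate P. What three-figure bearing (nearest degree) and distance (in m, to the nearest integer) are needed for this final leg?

Leg 1 (352°, 1183 m): east 1183 sin 352° = -164.64, north 1183 cos 352° = 1171.49
Leg 2 (226°, 314 m): east 314 sin 226° = -225.87, north 314 cos 226° = -218.12
Current position: (-390.51, 953.36). Target: (-1489, -3051). Remaining: Δeast = -1098.49, Δnorth = -4004.36.
Bearing = atan2(-1098.49, -4004.36) mod 360° = 195.34°; distance = √((-1098.49)² + (-4004.36)²) = 4152.301 m.

195°, 4152 m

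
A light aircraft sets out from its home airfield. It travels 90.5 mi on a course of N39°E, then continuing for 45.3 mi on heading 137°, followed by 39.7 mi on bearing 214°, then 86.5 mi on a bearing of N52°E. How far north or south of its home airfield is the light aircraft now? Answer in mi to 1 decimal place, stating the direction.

57.5 mi north

Leg 1 (N39°E, 90.5 mi): east 90.5 sin 39° = 56.95, north 90.5 cos 39° = 70.33
Leg 2 (137°, 45.3 mi): east 45.3 sin 137° = 30.89, north 45.3 cos 137° = -33.13
Leg 3 (214°, 39.7 mi): east 39.7 sin 214° = -22.20, north 39.7 cos 214° = -32.91
Leg 4 (N52°E, 86.5 mi): east 86.5 sin 52° = 68.16, north 86.5 cos 52° = 53.25
Net north component: 57.54 mi.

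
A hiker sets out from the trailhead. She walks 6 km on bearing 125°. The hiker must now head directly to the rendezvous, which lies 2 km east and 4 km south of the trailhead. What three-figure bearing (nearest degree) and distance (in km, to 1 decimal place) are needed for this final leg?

259°, 3.0 km

Leg 1 (125°, 6 km): east 6 sin 125° = 4.91, north 6 cos 125° = -3.44
Current position: (4.91, -3.44). Target: (2, -4). Remaining: Δeast = -2.91, Δnorth = -0.56.
Bearing = atan2(-2.91, -0.56) mod 360° = 259.15°; distance = √((-2.91)² + (-0.56)²) = 2.968 km.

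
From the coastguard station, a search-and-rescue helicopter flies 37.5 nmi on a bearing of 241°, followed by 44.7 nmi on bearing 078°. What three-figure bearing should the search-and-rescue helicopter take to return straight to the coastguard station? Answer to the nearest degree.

309°

Leg 1 (241°, 37.5 nmi): east 37.5 sin 241° = -32.80, north 37.5 cos 241° = -18.18
Leg 2 (078°, 44.7 nmi): east 44.7 sin 78° = 43.72, north 44.7 cos 78° = 9.29
Net displacement: 10.92 east, -8.89 north. Direction back to start is (-10.92, 8.89): bearing = atan2(-10.92, 8.89) mod 360° = 309.13° ≈ 309°.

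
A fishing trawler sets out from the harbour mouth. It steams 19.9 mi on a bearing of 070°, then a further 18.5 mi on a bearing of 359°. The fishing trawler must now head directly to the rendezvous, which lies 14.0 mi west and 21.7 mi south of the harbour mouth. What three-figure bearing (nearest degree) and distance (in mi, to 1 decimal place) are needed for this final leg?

215°, 57.1 mi

Leg 1 (070°, 19.9 mi): east 19.9 sin 70° = 18.70, north 19.9 cos 70° = 6.81
Leg 2 (359°, 18.5 mi): east 18.5 sin 359° = -0.32, north 18.5 cos 359° = 18.50
Current position: (18.38, 25.30). Target: (-14.0, -21.7). Remaining: Δeast = -32.38, Δnorth = -47.00.
Bearing = atan2(-32.38, -47.00) mod 360° = 214.56°; distance = √((-32.38)² + (-47.00)²) = 57.075 mi.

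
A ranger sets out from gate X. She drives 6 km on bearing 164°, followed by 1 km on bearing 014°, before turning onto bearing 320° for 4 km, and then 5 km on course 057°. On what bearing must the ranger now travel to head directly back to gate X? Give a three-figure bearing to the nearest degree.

254°

Leg 1 (164°, 6 km): east 6 sin 164° = 1.65, north 6 cos 164° = -5.77
Leg 2 (014°, 1 km): east 1 sin 14° = 0.24, north 1 cos 14° = 0.97
Leg 3 (320°, 4 km): east 4 sin 320° = -2.57, north 4 cos 320° = 3.06
Leg 4 (057°, 5 km): east 5 sin 57° = 4.19, north 5 cos 57° = 2.72
Net displacement: 3.52 east, 0.99 north. Direction back to start is (-3.52, -0.99): bearing = atan2(-3.52, -0.99) mod 360° = 254.28° ≈ 254°.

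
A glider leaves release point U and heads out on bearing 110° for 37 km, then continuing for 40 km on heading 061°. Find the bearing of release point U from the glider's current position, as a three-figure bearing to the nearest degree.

264°

Leg 1 (110°, 37 km): east 37 sin 110° = 34.77, north 37 cos 110° = -12.65
Leg 2 (061°, 40 km): east 40 sin 61° = 34.98, north 40 cos 61° = 19.39
Net displacement: 69.75 east, 6.74 north. Direction back to start is (-69.75, -6.74): bearing = atan2(-69.75, -6.74) mod 360° = 264.48° ≈ 264°.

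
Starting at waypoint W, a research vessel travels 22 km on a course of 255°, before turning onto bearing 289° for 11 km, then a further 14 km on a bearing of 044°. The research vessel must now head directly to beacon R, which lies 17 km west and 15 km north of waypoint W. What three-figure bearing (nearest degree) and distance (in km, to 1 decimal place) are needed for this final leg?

Leg 1 (255°, 22 km): east 22 sin 255° = -21.25, north 22 cos 255° = -5.69
Leg 2 (289°, 11 km): east 11 sin 289° = -10.40, north 11 cos 289° = 3.58
Leg 3 (044°, 14 km): east 14 sin 44° = 9.73, north 14 cos 44° = 10.07
Current position: (-21.93, 7.96). Target: (-17, 15). Remaining: Δeast = 4.93, Δnorth = 7.04.
Bearing = atan2(4.93, 7.04) mod 360° = 34.97°; distance = √((4.93)² + (7.04)²) = 8.594 km.

035°, 8.6 km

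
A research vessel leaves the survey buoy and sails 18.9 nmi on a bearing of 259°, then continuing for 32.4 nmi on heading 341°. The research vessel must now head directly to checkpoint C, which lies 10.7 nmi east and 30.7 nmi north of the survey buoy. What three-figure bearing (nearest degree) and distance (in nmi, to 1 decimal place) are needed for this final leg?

Leg 1 (259°, 18.9 nmi): east 18.9 sin 259° = -18.55, north 18.9 cos 259° = -3.61
Leg 2 (341°, 32.4 nmi): east 32.4 sin 341° = -10.55, north 32.4 cos 341° = 30.63
Current position: (-29.10, 27.03). Target: (10.7, 30.7). Remaining: Δeast = 39.80, Δnorth = 3.67.
Bearing = atan2(39.80, 3.67) mod 360° = 84.73°; distance = √((39.80)² + (3.67)²) = 39.970 nmi.

085°, 40.0 nmi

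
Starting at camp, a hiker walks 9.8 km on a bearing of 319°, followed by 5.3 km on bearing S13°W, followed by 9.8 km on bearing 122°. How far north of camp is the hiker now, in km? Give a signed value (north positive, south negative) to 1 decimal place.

Leg 1 (319°, 9.8 km): east 9.8 sin 319° = -6.43, north 9.8 cos 319° = 7.40
Leg 2 (S13°W, 5.3 km): east 5.3 sin 193° = -1.19, north 5.3 cos 193° = -5.16
Leg 3 (122°, 9.8 km): east 9.8 sin 122° = 8.31, north 9.8 cos 122° = -5.19
Net north component: -2.96 km.

-3.0 km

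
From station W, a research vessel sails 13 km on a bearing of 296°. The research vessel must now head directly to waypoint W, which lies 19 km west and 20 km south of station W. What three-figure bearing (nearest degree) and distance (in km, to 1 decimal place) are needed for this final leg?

196°, 26.7 km

Leg 1 (296°, 13 km): east 13 sin 296° = -11.68, north 13 cos 296° = 5.70
Current position: (-11.68, 5.70). Target: (-19, -20). Remaining: Δeast = -7.32, Δnorth = -25.70.
Bearing = atan2(-7.32, -25.70) mod 360° = 195.89°; distance = √((-7.32)² + (-25.70)²) = 26.720 km.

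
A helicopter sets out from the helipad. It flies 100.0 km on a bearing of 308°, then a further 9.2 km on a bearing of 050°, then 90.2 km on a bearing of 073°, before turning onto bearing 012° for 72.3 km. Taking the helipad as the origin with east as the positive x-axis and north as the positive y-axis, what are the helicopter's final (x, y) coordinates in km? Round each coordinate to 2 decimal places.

(29.54, 164.57)

Leg 1 (308°, 100.0 km): east 100.0 sin 308° = -78.80, north 100.0 cos 308° = 61.57
Leg 2 (050°, 9.2 km): east 9.2 sin 50° = 7.05, north 9.2 cos 50° = 5.91
Leg 3 (073°, 90.2 km): east 90.2 sin 73° = 86.26, north 90.2 cos 73° = 26.37
Leg 4 (012°, 72.3 km): east 72.3 sin 12° = 15.03, north 72.3 cos 12° = 70.72
Summing: 29.54 km east, 164.57 km north → (29.54, 164.57).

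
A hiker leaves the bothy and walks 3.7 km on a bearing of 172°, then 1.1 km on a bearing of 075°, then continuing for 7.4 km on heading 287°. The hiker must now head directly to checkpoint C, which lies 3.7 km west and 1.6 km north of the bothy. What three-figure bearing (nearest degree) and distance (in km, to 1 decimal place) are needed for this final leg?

033°, 3.3 km

Leg 1 (172°, 3.7 km): east 3.7 sin 172° = 0.51, north 3.7 cos 172° = -3.66
Leg 2 (075°, 1.1 km): east 1.1 sin 75° = 1.06, north 1.1 cos 75° = 0.28
Leg 3 (287°, 7.4 km): east 7.4 sin 287° = -7.08, north 7.4 cos 287° = 2.16
Current position: (-5.50, -1.22). Target: (-3.7, 1.6). Remaining: Δeast = 1.80, Δnorth = 2.82.
Bearing = atan2(1.80, 2.82) mod 360° = 32.58°; distance = √((1.80)² + (2.82)²) = 3.341 km.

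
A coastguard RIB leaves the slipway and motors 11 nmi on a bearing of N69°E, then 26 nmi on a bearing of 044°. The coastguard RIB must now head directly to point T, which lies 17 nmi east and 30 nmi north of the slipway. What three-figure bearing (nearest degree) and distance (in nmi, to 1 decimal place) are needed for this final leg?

303°, 13.5 nmi

Leg 1 (N69°E, 11 nmi): east 11 sin 69° = 10.27, north 11 cos 69° = 3.94
Leg 2 (044°, 26 nmi): east 26 sin 44° = 18.06, north 26 cos 44° = 18.70
Current position: (28.33, 22.64). Target: (17, 30). Remaining: Δeast = -11.33, Δnorth = 7.36.
Bearing = atan2(-11.33, 7.36) mod 360° = 302.99°; distance = √((-11.33)² + (7.36)²) = 13.508 nmi.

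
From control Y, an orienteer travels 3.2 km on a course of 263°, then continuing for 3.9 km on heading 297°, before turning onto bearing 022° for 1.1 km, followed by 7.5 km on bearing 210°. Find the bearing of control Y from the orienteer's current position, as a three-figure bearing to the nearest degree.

Leg 1 (263°, 3.2 km): east 3.2 sin 263° = -3.18, north 3.2 cos 263° = -0.39
Leg 2 (297°, 3.9 km): east 3.9 sin 297° = -3.47, north 3.9 cos 297° = 1.77
Leg 3 (022°, 1.1 km): east 1.1 sin 22° = 0.41, north 1.1 cos 22° = 1.02
Leg 4 (210°, 7.5 km): east 7.5 sin 210° = -3.75, north 7.5 cos 210° = -6.50
Net displacement: -9.99 east, -4.09 north. Direction back to start is (9.99, 4.09): bearing = atan2(9.99, 4.09) mod 360° = 67.71° ≈ 068°.

068°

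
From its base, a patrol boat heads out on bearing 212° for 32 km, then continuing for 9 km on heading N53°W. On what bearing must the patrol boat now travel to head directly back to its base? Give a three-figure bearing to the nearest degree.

Leg 1 (212°, 32 km): east 32 sin 212° = -16.96, north 32 cos 212° = -27.14
Leg 2 (N53°W, 9 km): east 9 sin 307° = -7.19, north 9 cos 307° = 5.42
Net displacement: -24.15 east, -21.72 north. Direction back to start is (24.15, 21.72): bearing = atan2(24.15, 21.72) mod 360° = 48.03° ≈ 048°.

048°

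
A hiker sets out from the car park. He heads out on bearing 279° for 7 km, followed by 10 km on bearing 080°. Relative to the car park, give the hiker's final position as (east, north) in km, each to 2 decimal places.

(2.93, 2.83)

Leg 1 (279°, 7 km): east 7 sin 279° = -6.91, north 7 cos 279° = 1.10
Leg 2 (080°, 10 km): east 10 sin 80° = 9.85, north 10 cos 80° = 1.74
Summing: 2.93 km east, 2.83 km north → (2.93, 2.83).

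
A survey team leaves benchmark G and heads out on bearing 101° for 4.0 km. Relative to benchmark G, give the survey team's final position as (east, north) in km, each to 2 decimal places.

Leg 1 (101°, 4.0 km): east 4.0 sin 101° = 3.93, north 4.0 cos 101° = -0.76
Summing: 3.93 km east, -0.76 km north → (3.93, -0.76).

(3.93, -0.76)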